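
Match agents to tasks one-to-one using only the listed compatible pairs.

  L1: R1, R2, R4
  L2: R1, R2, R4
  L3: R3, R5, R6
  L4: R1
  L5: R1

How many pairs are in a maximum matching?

Unit-capacity flow: source→left, listed edges, right→sink; max matching = max flow.
Augmenting path L1→R1 (+1); matched 1.
Augmenting path L2→R2 (+1); matched 2.
Augmenting path L3→R3 (+1); matched 3.
Augmenting path L4→R1→L1→R4 (+1); matched 4.
No augmenting path remains; maximum matching = 4.
König certificate: {L1, L2, L3, R1} is a vertex cover of size 4 (every listed pair touches it), so no matching can be larger.

4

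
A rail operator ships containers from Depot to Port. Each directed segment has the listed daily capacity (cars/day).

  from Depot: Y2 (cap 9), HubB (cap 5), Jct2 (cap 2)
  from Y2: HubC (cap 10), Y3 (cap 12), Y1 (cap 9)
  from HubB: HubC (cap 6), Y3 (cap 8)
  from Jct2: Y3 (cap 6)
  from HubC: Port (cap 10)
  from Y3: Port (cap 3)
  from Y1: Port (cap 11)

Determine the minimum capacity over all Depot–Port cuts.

16

Augment Depot→Y2→HubC→Port: bottleneck 9, flow now 9.
Augment Depot→HubB→HubC→Port: bottleneck 1, flow now 10.
Augment Depot→HubB→Y3→Port: bottleneck 3, flow now 13.
Augment Depot→HubB→HubC→Y2→Y1→Port: bottleneck 1, flow now 14. (uses reverse residual edge)
Augment Depot→Jct2→Y3→HubB→HubC→Y2→Y1→Port: bottleneck 2, flow now 16. (uses reverse residual edge)
No augmenting path remains; maximum flow = 16.
By max-flow min-cut, the minimum cut capacity equals the max flow.
In the residual graph, reachable from Depot: {Depot}.
Min-cut edges: Depot→Y2 (9), Depot→HubB (5), Depot→Jct2 (2); capacity 9 + 5 + 2 = 16.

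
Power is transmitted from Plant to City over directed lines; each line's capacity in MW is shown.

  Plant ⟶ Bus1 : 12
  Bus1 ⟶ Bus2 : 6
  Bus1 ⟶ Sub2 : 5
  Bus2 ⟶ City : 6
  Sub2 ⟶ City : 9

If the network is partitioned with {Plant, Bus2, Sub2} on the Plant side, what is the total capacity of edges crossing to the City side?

27

Edges leaving {Plant, Bus2, Sub2}: Plant→Bus1 (12), Bus2→City (6), Sub2→City (9).
Cut capacity = 12 + 6 + 9 = 27.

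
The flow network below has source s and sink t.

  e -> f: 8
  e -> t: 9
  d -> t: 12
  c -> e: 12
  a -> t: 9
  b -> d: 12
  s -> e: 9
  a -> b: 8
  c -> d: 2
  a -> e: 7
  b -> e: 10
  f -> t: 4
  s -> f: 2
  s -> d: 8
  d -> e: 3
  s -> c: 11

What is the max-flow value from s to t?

Augment s→d→t: bottleneck 8, flow now 8.
Augment s→e→t: bottleneck 9, flow now 17.
Augment s→f→t: bottleneck 2, flow now 19.
Augment s→c→d→t: bottleneck 2, flow now 21.
Augment s→c→e→f→t: bottleneck 2, flow now 23.
No augmenting path remains; maximum flow = 23.
In the residual graph, reachable from s: {s, c, e, f}.
Min-cut edges: s→d (8), c→d (2), e→t (9), f→t (4); capacity 8 + 2 + 9 + 4 = 23.
This cut is saturated, so no flow can exceed 23.

23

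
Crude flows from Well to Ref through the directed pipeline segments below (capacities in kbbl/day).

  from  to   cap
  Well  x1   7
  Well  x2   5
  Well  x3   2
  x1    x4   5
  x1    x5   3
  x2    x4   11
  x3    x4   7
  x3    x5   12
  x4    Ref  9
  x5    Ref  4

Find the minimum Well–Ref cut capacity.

Augment Well→x1→x4→Ref: bottleneck 5, flow now 5.
Augment Well→x1→x5→Ref: bottleneck 2, flow now 7.
Augment Well→x2→x4→Ref: bottleneck 4, flow now 11.
Augment Well→x3→x5→Ref: bottleneck 2, flow now 13.
No augmenting path remains; maximum flow = 13.
By max-flow min-cut, the minimum cut capacity equals the max flow.
In the residual graph, reachable from Well: {Well, x1, x2, x3, x4, x5}.
Min-cut edges: x4→Ref (9), x5→Ref (4); capacity 9 + 4 = 13.

13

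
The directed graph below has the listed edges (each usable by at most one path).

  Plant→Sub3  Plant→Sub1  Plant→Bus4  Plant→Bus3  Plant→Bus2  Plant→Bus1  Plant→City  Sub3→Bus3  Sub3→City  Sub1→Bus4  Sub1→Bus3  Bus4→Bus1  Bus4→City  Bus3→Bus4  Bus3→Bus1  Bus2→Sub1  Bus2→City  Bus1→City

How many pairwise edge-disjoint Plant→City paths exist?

Assign every edge capacity 1; by Menger, the answer equals the max flow.
Path Plant→City (+1); total 1.
Path Plant→Sub3→City (+1); total 2.
Path Plant→Bus4→City (+1); total 3.
Path Plant→Bus2→City (+1); total 4.
Path Plant→Bus1→City (+1); total 5.
No residual Plant→City path; max flow = 5.
Certifying cut of size 5: {Bus1→City, Bus4→City, Plant→Bus2, Plant→City, Plant→Sub3}.

5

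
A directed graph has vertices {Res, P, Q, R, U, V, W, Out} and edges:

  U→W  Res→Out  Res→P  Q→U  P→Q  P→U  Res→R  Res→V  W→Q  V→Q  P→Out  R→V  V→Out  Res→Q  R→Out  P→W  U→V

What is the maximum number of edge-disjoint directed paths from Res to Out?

4

Assign every edge capacity 1; by Menger, the answer equals the max flow.
Path Res→Out (+1); total 1.
Path Res→P→Out (+1); total 2.
Path Res→R→Out (+1); total 3.
Path Res→V→Out (+1); total 4.
No residual Res→Out path; max flow = 4.
Certifying cut of size 4: {Res→Out, Res→P, Res→R, V→Out}.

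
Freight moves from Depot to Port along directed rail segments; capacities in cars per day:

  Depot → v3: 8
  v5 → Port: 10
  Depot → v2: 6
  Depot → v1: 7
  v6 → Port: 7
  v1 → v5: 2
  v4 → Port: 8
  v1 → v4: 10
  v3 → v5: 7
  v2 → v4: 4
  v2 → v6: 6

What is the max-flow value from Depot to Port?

Augment Depot→v1→v4→Port: bottleneck 7, flow now 7.
Augment Depot→v2→v4→Port: bottleneck 1, flow now 8.
Augment Depot→v2→v6→Port: bottleneck 5, flow now 13.
Augment Depot→v3→v5→Port: bottleneck 7, flow now 20.
No augmenting path remains; maximum flow = 20.
In the residual graph, reachable from Depot: {Depot, v3}.
Min-cut edges: Depot→v1 (7), Depot→v2 (6), v3→v5 (7); capacity 7 + 6 + 7 = 20.
This cut is saturated, so no flow can exceed 20.

20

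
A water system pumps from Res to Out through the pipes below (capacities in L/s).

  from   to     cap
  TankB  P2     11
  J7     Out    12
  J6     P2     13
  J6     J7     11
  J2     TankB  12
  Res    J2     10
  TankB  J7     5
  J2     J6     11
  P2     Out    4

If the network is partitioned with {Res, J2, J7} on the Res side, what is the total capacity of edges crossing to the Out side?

35

Edges leaving {Res, J2, J7}: J2→TankB (12), J2→J6 (11), J7→Out (12).
Cut capacity = 12 + 11 + 12 = 35.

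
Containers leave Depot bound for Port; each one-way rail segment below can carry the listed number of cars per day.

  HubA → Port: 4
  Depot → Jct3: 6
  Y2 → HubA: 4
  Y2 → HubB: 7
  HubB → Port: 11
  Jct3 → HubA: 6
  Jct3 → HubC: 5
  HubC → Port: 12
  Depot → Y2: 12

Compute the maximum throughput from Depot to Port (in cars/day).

Augment Depot→Jct3→HubC→Port: bottleneck 5, flow now 5.
Augment Depot→Jct3→HubA→Port: bottleneck 1, flow now 6.
Augment Depot→Y2→HubA→Port: bottleneck 3, flow now 9.
Augment Depot→Y2→HubB→Port: bottleneck 7, flow now 16.
No augmenting path remains; maximum flow = 16.
In the residual graph, reachable from Depot: {Depot, Jct3, Y2, HubA}.
Min-cut edges: Jct3→HubC (5), Y2→HubB (7), HubA→Port (4); capacity 5 + 7 + 4 = 16.
This cut is saturated, so no flow can exceed 16.

16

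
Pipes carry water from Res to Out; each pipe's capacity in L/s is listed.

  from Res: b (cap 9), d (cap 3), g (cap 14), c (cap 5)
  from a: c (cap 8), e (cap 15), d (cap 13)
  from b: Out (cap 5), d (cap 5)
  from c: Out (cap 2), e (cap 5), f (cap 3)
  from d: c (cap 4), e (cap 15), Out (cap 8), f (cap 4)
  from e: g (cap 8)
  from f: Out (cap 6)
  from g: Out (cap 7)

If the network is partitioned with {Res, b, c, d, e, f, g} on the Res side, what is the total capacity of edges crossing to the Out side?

28

Edges leaving {Res, b, c, d, e, f, g}: b→Out (5), c→Out (2), d→Out (8), f→Out (6), g→Out (7).
Cut capacity = 5 + 2 + 8 + 6 + 7 = 28.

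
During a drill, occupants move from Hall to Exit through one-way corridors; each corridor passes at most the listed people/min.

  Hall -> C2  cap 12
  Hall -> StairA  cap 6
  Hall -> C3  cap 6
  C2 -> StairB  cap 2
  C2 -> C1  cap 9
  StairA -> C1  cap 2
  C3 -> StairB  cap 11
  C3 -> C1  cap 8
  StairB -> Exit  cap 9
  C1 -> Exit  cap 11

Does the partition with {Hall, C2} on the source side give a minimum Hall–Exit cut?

Given cut capacity: 6 + 6 + 2 + 9 = 23.
Augment Hall→C2→StairB→Exit: bottleneck 2, flow now 2.
Augment Hall→C2→C1→Exit: bottleneck 9, flow now 11.
Augment Hall→StairA→C1→Exit: bottleneck 2, flow now 13.
Augment Hall→C3→StairB→Exit: bottleneck 6, flow now 19.
No augmenting path remains; maximum flow = 19.
In the residual graph, reachable from Hall: {Hall, C2, StairA}.
Min-cut edges: Hall→C3 (6), C2→StairB (2), C2→C1 (9), StairA→C1 (2); capacity 6 + 2 + 9 + 2 = 19.
Cut capacity 23 exceeds the max flow 19, so it is not minimum.

No — its capacity is 23, but the minimum cut has capacity 19.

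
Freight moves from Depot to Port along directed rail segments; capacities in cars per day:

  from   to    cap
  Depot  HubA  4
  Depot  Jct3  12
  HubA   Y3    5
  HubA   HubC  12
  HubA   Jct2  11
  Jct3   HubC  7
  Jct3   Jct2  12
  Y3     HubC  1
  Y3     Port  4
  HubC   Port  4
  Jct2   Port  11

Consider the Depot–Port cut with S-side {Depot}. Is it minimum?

Yes — it is a minimum cut (capacity 16).

Given cut capacity: 4 + 12 = 16.
Augment Depot→HubA→Y3→Port: bottleneck 4, flow now 4.
Augment Depot→Jct3→HubC→Port: bottleneck 4, flow now 8.
Augment Depot→Jct3→Jct2→Port: bottleneck 8, flow now 16.
No augmenting path remains; maximum flow = 16.
Cut capacity 16 equals the max flow, so it is a minimum cut.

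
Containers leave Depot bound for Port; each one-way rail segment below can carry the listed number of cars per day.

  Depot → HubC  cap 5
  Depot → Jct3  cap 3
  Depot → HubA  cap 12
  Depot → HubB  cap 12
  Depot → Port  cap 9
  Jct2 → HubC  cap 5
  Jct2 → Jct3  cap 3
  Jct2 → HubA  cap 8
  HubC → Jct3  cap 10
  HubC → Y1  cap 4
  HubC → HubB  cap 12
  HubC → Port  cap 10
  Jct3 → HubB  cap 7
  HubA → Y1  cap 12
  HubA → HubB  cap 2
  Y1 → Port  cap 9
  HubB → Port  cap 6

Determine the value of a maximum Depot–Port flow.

Augment Depot→Port: bottleneck 9, flow now 9.
Augment Depot→HubC→Port: bottleneck 5, flow now 14.
Augment Depot→HubB→Port: bottleneck 6, flow now 20.
Augment Depot→HubA→Y1→Port: bottleneck 9, flow now 29.
No augmenting path remains; maximum flow = 29.
In the residual graph, reachable from Depot: {Depot, Jct3, HubA, Y1, HubB}.
Min-cut edges: Depot→HubC (5), Depot→Port (9), Y1→Port (9), HubB→Port (6); capacity 5 + 9 + 9 + 6 = 29.
This cut is saturated, so no flow can exceed 29.

29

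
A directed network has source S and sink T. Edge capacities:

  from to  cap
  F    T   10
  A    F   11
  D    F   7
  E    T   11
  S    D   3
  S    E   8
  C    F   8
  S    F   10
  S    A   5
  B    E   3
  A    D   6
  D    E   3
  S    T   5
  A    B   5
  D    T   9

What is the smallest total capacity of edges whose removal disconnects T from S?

31

Augment S→T: bottleneck 5, flow now 5.
Augment S→D→T: bottleneck 3, flow now 8.
Augment S→E→T: bottleneck 8, flow now 16.
Augment S→F→T: bottleneck 10, flow now 26.
Augment S→A→D→T: bottleneck 5, flow now 31.
No augmenting path remains; maximum flow = 31.
By max-flow min-cut, the minimum cut capacity equals the max flow.
In the residual graph, reachable from S: {S}.
Min-cut edges: S→A (5), S→D (3), S→E (8), S→F (10), S→T (5); capacity 5 + 3 + 8 + 10 + 5 = 31.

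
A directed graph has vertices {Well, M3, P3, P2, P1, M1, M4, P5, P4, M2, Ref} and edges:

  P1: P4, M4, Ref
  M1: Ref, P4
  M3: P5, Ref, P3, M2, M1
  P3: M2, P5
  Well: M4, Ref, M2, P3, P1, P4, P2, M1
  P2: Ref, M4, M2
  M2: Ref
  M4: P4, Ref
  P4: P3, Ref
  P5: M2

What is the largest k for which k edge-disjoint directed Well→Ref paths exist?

Assign every edge capacity 1; by Menger, the answer equals the max flow.
Path Well→Ref (+1); total 1.
Path Well→P2→Ref (+1); total 2.
Path Well→P1→Ref (+1); total 3.
Path Well→M1→Ref (+1); total 4.
Path Well→M4→Ref (+1); total 5.
Path Well→P4→Ref (+1); total 6.
Path Well→M2→Ref (+1); total 7.
No residual Well→Ref path; max flow = 7.
Certifying cut of size 7: {M2→Ref, Well→M1, Well→M4, Well→P1, Well→P2, Well→P4, Well→Ref}.

7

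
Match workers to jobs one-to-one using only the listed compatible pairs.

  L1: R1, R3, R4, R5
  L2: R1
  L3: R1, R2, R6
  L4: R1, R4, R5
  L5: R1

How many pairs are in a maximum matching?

Unit-capacity flow: source→left, listed edges, right→sink; max matching = max flow.
Augmenting path L1→R1 (+1); matched 1.
Augmenting path L3→R2 (+1); matched 2.
Augmenting path L4→R4 (+1); matched 3.
Augmenting path L2→R1→L1→R3 (+1); matched 4.
No augmenting path remains; maximum matching = 4.
König certificate: {L1, L3, L4, R1} is a vertex cover of size 4 (every listed pair touches it), so no matching can be larger.

4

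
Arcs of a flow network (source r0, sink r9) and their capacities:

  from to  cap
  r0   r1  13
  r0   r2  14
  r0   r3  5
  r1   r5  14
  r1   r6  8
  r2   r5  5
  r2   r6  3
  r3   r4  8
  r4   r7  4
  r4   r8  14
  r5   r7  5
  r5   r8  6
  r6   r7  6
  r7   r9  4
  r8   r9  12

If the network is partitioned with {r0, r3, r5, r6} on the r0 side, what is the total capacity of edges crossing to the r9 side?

52

Edges leaving {r0, r3, r5, r6}: r0→r1 (13), r0→r2 (14), r3→r4 (8), r5→r7 (5), r5→r8 (6), r6→r7 (6).
Cut capacity = 13 + 14 + 8 + 5 + 6 + 6 = 52.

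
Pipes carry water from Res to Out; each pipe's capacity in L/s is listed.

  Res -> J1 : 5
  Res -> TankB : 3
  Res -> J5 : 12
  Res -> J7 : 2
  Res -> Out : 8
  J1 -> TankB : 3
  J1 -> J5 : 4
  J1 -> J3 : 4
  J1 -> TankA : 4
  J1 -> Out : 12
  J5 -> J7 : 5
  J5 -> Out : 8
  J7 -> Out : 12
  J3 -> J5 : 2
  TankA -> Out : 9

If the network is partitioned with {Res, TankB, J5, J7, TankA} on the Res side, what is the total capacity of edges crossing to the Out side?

Edges leaving {Res, TankB, J5, J7, TankA}: Res→J1 (5), Res→Out (8), J5→Out (8), J7→Out (12), TankA→Out (9).
Cut capacity = 5 + 8 + 8 + 12 + 9 = 42.

42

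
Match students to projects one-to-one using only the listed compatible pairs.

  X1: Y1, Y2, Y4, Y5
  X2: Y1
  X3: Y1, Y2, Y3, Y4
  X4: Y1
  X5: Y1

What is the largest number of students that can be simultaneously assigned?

Unit-capacity flow: source→left, listed edges, right→sink; max matching = max flow.
Augmenting path X1→Y1 (+1); matched 1.
Augmenting path X3→Y2 (+1); matched 2.
Augmenting path X2→Y1→X1→Y4 (+1); matched 3.
No augmenting path remains; maximum matching = 3.
König certificate: {X1, X3, Y1} is a vertex cover of size 3 (every listed pair touches it), so no matching can be larger.

3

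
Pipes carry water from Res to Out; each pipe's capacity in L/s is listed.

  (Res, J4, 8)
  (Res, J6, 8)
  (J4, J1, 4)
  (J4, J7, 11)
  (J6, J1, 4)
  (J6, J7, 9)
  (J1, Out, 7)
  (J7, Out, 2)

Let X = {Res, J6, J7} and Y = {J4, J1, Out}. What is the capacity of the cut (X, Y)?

Edges leaving {Res, J6, J7}: Res→J4 (8), J6→J1 (4), J7→Out (2).
Cut capacity = 8 + 4 + 2 = 14.

14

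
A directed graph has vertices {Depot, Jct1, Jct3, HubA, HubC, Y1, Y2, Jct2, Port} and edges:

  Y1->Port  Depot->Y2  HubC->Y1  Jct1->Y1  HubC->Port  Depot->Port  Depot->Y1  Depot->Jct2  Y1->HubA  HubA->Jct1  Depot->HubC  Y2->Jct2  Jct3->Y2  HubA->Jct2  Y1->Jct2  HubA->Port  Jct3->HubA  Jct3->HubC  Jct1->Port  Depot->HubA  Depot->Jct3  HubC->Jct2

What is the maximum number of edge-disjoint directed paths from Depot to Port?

5

Assign every edge capacity 1; by Menger, the answer equals the max flow.
Path Depot→Port (+1); total 1.
Path Depot→HubA→Port (+1); total 2.
Path Depot→HubC→Port (+1); total 3.
Path Depot→Y1→Port (+1); total 4.
Path Depot→Jct3→HubA→Jct1→Port (+1); total 5.
No residual Depot→Port path; max flow = 5.
Certifying cut of size 5: {Depot→HubA, Depot→HubC, Depot→Jct3, Depot→Port, Depot→Y1}.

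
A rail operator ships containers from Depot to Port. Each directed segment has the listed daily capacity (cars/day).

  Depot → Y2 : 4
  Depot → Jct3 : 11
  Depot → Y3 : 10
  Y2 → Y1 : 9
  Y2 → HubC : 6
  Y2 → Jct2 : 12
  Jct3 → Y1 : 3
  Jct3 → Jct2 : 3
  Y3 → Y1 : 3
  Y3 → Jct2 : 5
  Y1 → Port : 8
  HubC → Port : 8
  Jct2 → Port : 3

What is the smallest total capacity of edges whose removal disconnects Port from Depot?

13

Augment Depot→Y2→Y1→Port: bottleneck 4, flow now 4.
Augment Depot→Jct3→Y1→Port: bottleneck 3, flow now 7.
Augment Depot→Jct3→Jct2→Port: bottleneck 3, flow now 10.
Augment Depot→Y3→Y1→Port: bottleneck 1, flow now 11.
Augment Depot→Y3→Y1→Y2→HubC→Port: bottleneck 2, flow now 13. (uses reverse residual edge)
No augmenting path remains; maximum flow = 13.
By max-flow min-cut, the minimum cut capacity equals the max flow.
In the residual graph, reachable from Depot: {Depot, Jct3, Y3, Jct2}.
Min-cut edges: Depot→Y2 (4), Jct3→Y1 (3), Y3→Y1 (3), Jct2→Port (3); capacity 4 + 3 + 3 + 3 = 13.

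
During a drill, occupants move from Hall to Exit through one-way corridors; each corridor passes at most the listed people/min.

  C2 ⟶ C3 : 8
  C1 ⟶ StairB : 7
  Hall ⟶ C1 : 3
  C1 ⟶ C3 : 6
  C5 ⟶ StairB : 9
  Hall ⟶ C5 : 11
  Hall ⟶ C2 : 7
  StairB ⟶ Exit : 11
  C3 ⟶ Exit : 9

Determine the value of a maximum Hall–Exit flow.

Augment Hall→C2→C3→Exit: bottleneck 7, flow now 7.
Augment Hall→C1→C3→Exit: bottleneck 2, flow now 9.
Augment Hall→C1→StairB→Exit: bottleneck 1, flow now 10.
Augment Hall→C5→StairB→Exit: bottleneck 9, flow now 19.
No augmenting path remains; maximum flow = 19.
In the residual graph, reachable from Hall: {Hall, C5}.
Min-cut edges: Hall→C2 (7), Hall→C1 (3), C5→StairB (9); capacity 7 + 3 + 9 = 19.
This cut is saturated, so no flow can exceed 19.

19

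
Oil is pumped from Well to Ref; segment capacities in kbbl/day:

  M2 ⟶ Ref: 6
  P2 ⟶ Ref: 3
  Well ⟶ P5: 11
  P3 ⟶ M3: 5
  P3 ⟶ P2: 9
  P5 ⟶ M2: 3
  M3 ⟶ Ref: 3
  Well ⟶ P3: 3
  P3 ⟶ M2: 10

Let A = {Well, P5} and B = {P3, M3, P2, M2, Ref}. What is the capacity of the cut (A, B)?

6

Edges leaving {Well, P5}: Well→P3 (3), P5→M2 (3).
Cut capacity = 3 + 3 = 6.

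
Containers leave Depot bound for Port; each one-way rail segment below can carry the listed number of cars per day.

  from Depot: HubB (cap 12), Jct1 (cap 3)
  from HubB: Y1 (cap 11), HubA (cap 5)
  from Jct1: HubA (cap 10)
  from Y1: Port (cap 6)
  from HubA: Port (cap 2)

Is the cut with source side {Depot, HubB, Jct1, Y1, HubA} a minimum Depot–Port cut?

Yes — it is a minimum cut (capacity 8).

Given cut capacity: 6 + 2 = 8.
Augment Depot→HubB→Y1→Port: bottleneck 6, flow now 6.
Augment Depot→HubB→HubA→Port: bottleneck 2, flow now 8.
No augmenting path remains; maximum flow = 8.
Cut capacity 8 equals the max flow, so it is a minimum cut.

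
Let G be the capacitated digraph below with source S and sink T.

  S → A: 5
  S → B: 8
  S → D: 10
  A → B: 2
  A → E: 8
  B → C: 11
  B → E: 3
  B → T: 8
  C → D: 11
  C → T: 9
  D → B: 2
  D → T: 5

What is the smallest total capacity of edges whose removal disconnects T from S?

17

Augment S→B→T: bottleneck 8, flow now 8.
Augment S→D→T: bottleneck 5, flow now 13.
Augment S→A→B→C→T: bottleneck 2, flow now 15.
Augment S→D→B→C→T: bottleneck 2, flow now 17.
No augmenting path remains; maximum flow = 17.
By max-flow min-cut, the minimum cut capacity equals the max flow.
In the residual graph, reachable from S: {S, A, D, E}.
Min-cut edges: S→B (8), A→B (2), D→B (2), D→T (5); capacity 8 + 2 + 2 + 5 = 17.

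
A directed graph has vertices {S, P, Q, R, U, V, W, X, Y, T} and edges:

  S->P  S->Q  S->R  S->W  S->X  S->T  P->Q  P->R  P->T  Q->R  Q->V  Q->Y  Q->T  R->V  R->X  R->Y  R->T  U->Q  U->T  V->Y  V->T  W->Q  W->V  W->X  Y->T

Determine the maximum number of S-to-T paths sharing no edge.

5

Assign every edge capacity 1; by Menger, the answer equals the max flow.
Path S→T (+1); total 1.
Path S→P→T (+1); total 2.
Path S→Q→T (+1); total 3.
Path S→R→T (+1); total 4.
Path S→W→V→T (+1); total 5.
No residual S→T path; max flow = 5.
Certifying cut of size 5: {S→P, S→Q, S→R, S→T, S→W}.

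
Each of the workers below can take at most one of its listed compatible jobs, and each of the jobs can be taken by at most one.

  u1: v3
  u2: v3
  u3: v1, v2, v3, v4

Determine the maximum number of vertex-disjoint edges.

2

Unit-capacity flow: source→left, listed edges, right→sink; max matching = max flow.
Augmenting path u1→v3 (+1); matched 1.
Augmenting path u3→v1 (+1); matched 2.
No augmenting path remains; maximum matching = 2.
König certificate: {u3, v3} is a vertex cover of size 2 (every listed pair touches it), so no matching can be larger.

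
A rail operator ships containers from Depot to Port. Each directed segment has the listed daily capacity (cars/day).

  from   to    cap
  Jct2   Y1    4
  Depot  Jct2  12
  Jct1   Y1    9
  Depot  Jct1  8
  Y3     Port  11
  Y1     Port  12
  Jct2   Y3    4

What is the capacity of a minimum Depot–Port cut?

Augment Depot→Jct1→Y1→Port: bottleneck 8, flow now 8.
Augment Depot→Jct2→Y1→Port: bottleneck 4, flow now 12.
Augment Depot→Jct2→Y3→Port: bottleneck 4, flow now 16.
No augmenting path remains; maximum flow = 16.
By max-flow min-cut, the minimum cut capacity equals the max flow.
In the residual graph, reachable from Depot: {Depot, Jct2}.
Min-cut edges: Depot→Jct1 (8), Jct2→Y1 (4), Jct2→Y3 (4); capacity 8 + 4 + 4 = 16.

16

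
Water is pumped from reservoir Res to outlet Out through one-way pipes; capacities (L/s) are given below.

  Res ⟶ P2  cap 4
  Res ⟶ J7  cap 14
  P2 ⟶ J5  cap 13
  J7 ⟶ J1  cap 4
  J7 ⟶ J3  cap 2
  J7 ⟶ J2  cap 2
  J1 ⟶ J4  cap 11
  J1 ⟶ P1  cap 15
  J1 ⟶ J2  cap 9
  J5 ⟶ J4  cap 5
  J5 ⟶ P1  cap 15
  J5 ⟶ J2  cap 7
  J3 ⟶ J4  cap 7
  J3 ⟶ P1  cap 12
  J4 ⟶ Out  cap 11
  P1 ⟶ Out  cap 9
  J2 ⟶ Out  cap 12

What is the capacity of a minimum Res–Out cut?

Augment Res→J7→J2→Out: bottleneck 2, flow now 2.
Augment Res→P2→J5→J4→Out: bottleneck 4, flow now 6.
Augment Res→J7→J1→J4→Out: bottleneck 4, flow now 10.
Augment Res→J7→J3→J4→Out: bottleneck 2, flow now 12.
No augmenting path remains; maximum flow = 12.
By max-flow min-cut, the minimum cut capacity equals the max flow.
In the residual graph, reachable from Res: {Res, J7}.
Min-cut edges: Res→P2 (4), J7→J1 (4), J7→J3 (2), J7→J2 (2); capacity 4 + 4 + 2 + 2 = 12.

12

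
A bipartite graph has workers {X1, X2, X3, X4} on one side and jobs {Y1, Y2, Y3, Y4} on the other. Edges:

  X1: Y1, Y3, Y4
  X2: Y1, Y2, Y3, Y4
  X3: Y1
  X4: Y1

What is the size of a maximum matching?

Unit-capacity flow: source→left, listed edges, right→sink; max matching = max flow.
Augmenting path X1→Y1 (+1); matched 1.
Augmenting path X2→Y2 (+1); matched 2.
Augmenting path X3→Y1→X1→Y3 (+1); matched 3.
No augmenting path remains; maximum matching = 3.
König certificate: {X1, X2, Y1} is a vertex cover of size 3 (every listed pair touches it), so no matching can be larger.

3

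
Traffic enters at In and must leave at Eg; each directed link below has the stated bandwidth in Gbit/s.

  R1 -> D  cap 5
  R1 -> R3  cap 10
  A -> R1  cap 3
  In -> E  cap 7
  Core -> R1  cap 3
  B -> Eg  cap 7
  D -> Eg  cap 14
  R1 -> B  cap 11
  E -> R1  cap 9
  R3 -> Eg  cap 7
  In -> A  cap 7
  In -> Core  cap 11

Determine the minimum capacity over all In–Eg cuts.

13

Augment In→Core→R1→B→Eg: bottleneck 3, flow now 3.
Augment In→A→R1→B→Eg: bottleneck 3, flow now 6.
Augment In→E→R1→B→Eg: bottleneck 1, flow now 7.
Augment In→E→R1→D→Eg: bottleneck 5, flow now 12.
Augment In→E→R1→R3→Eg: bottleneck 1, flow now 13.
No augmenting path remains; maximum flow = 13.
By max-flow min-cut, the minimum cut capacity equals the max flow.
In the residual graph, reachable from In: {In, Core, A}.
Min-cut edges: In→E (7), Core→R1 (3), A→R1 (3); capacity 7 + 3 + 3 = 13.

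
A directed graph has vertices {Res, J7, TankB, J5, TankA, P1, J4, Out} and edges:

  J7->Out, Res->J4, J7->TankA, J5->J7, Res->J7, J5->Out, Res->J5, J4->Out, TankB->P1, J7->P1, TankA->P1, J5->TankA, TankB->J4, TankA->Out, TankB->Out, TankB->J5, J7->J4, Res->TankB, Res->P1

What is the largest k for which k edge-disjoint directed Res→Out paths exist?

Assign every edge capacity 1; by Menger, the answer equals the max flow.
Path Res→J7→Out (+1); total 1.
Path Res→TankB→Out (+1); total 2.
Path Res→J5→Out (+1); total 3.
Path Res→J4→Out (+1); total 4.
No residual Res→Out path; max flow = 4.
Certifying cut of size 4: {Res→J4, Res→J5, Res→J7, Res→TankB}.

4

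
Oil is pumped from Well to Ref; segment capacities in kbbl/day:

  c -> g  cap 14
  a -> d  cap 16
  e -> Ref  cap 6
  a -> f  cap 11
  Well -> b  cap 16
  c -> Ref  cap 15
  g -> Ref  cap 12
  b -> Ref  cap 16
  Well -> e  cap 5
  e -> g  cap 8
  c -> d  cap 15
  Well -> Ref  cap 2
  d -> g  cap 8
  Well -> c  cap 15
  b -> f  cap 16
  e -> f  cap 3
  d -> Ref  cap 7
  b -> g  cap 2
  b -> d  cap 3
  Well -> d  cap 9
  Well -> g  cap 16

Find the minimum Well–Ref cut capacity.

57

Augment Well→Ref: bottleneck 2, flow now 2.
Augment Well→b→Ref: bottleneck 16, flow now 18.
Augment Well→c→Ref: bottleneck 15, flow now 33.
Augment Well→d→Ref: bottleneck 7, flow now 40.
Augment Well→e→Ref: bottleneck 5, flow now 45.
Augment Well→g→Ref: bottleneck 12, flow now 57.
No augmenting path remains; maximum flow = 57.
By max-flow min-cut, the minimum cut capacity equals the max flow.
In the residual graph, reachable from Well: {Well, d, g}.
Min-cut edges: Well→b (16), Well→c (15), Well→e (5), Well→Ref (2), d→Ref (7), g→Ref (12); capacity 16 + 15 + 5 + 2 + 7 + 12 = 57.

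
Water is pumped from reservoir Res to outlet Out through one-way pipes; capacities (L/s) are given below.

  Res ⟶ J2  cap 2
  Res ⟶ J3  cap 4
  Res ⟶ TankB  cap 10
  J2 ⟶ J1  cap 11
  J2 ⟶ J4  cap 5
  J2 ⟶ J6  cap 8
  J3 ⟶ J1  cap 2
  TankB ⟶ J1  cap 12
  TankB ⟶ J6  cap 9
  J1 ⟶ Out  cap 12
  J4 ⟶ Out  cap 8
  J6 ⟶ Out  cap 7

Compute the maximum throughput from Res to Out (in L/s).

Augment Res→J2→J1→Out: bottleneck 2, flow now 2.
Augment Res→J3→J1→Out: bottleneck 2, flow now 4.
Augment Res→TankB→J1→Out: bottleneck 8, flow now 12.
Augment Res→TankB→J6→Out: bottleneck 2, flow now 14.
No augmenting path remains; maximum flow = 14.
In the residual graph, reachable from Res: {Res, J3}.
Min-cut edges: Res→J2 (2), Res→TankB (10), J3→J1 (2); capacity 2 + 10 + 2 = 14.
This cut is saturated, so no flow can exceed 14.

14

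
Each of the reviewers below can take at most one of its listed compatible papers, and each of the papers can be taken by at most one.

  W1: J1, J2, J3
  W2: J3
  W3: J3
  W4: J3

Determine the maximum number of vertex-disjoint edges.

Unit-capacity flow: source→left, listed edges, right→sink; max matching = max flow.
Augmenting path W1→J1 (+1); matched 1.
Augmenting path W2→J3 (+1); matched 2.
No augmenting path remains; maximum matching = 2.
König certificate: {W1, J3} is a vertex cover of size 2 (every listed pair touches it), so no matching can be larger.

2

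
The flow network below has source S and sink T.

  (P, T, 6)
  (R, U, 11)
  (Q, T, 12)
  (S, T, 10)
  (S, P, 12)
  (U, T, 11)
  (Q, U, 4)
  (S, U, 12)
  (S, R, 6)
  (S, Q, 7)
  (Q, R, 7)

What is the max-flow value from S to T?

Augment S→T: bottleneck 10, flow now 10.
Augment S→P→T: bottleneck 6, flow now 16.
Augment S→Q→T: bottleneck 7, flow now 23.
Augment S→U→T: bottleneck 11, flow now 34.
No augmenting path remains; maximum flow = 34.
In the residual graph, reachable from S: {S, P, R, U}.
Min-cut edges: S→Q (7), S→T (10), P→T (6), U→T (11); capacity 7 + 10 + 6 + 11 = 34.
This cut is saturated, so no flow can exceed 34.

34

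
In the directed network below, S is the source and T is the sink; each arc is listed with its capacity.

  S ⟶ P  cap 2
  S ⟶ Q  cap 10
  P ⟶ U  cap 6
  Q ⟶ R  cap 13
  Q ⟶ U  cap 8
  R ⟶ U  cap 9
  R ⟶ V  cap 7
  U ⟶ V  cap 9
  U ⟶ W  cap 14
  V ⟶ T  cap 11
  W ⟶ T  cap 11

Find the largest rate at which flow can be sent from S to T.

12

Augment S→P→U→V→T: bottleneck 2, flow now 2.
Augment S→Q→R→V→T: bottleneck 7, flow now 9.
Augment S→Q→U→V→T: bottleneck 2, flow now 11.
Augment S→Q→U→W→T: bottleneck 1, flow now 12.
No augmenting path remains; maximum flow = 12.
In the residual graph, reachable from S: {S}.
Min-cut edges: S→P (2), S→Q (10); capacity 2 + 10 = 12.
This cut is saturated, so no flow can exceed 12.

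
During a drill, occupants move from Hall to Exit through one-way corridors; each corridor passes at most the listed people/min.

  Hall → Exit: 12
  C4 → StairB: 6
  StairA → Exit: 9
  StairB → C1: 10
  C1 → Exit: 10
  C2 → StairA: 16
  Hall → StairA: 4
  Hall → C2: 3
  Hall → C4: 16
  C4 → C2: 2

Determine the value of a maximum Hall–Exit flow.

Augment Hall→Exit: bottleneck 12, flow now 12.
Augment Hall→StairA→Exit: bottleneck 4, flow now 16.
Augment Hall→C2→StairA→Exit: bottleneck 3, flow now 19.
Augment Hall→C4→StairB→C1→Exit: bottleneck 6, flow now 25.
Augment Hall→C4→C2→StairA→Exit: bottleneck 2, flow now 27.
No augmenting path remains; maximum flow = 27.
In the residual graph, reachable from Hall: {Hall, C4}.
Min-cut edges: Hall→C2 (3), Hall→StairA (4), Hall→Exit (12), C4→StairB (6), C4→C2 (2); capacity 3 + 4 + 12 + 6 + 2 = 27.
This cut is saturated, so no flow can exceed 27.

27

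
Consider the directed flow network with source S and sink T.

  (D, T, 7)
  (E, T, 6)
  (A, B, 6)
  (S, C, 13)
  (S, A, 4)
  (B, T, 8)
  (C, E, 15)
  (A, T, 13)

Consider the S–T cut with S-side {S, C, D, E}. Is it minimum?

Given cut capacity: 4 + 7 + 6 = 17.
Augment S→A→T: bottleneck 4, flow now 4.
Augment S→C→E→T: bottleneck 6, flow now 10.
No augmenting path remains; maximum flow = 10.
In the residual graph, reachable from S: {S, C, E}.
Min-cut edges: S→A (4), E→T (6); capacity 4 + 6 = 10.
Cut capacity 17 exceeds the max flow 10, so it is not minimum.

No — its capacity is 17, but the minimum cut has capacity 10.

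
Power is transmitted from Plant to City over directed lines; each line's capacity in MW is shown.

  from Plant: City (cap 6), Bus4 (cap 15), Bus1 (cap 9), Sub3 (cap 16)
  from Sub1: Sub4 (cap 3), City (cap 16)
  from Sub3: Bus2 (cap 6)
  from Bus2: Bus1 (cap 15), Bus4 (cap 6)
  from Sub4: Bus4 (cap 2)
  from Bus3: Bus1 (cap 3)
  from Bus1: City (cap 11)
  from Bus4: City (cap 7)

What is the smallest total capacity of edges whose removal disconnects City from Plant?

24

Augment Plant→City: bottleneck 6, flow now 6.
Augment Plant→Bus1→City: bottleneck 9, flow now 15.
Augment Plant→Bus4→City: bottleneck 7, flow now 22.
Augment Plant→Sub3→Bus2→Bus1→City: bottleneck 2, flow now 24.
No augmenting path remains; maximum flow = 24.
By max-flow min-cut, the minimum cut capacity equals the max flow.
In the residual graph, reachable from Plant: {Plant, Sub3, Bus2, Bus1, Bus4}.
Min-cut edges: Plant→City (6), Bus1→City (11), Bus4→City (7); capacity 6 + 11 + 7 = 24.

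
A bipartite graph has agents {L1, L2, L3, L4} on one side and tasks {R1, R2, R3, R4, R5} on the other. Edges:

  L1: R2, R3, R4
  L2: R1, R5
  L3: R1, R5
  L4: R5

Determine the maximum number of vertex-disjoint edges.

Unit-capacity flow: source→left, listed edges, right→sink; max matching = max flow.
Augmenting path L1→R2 (+1); matched 1.
Augmenting path L2→R1 (+1); matched 2.
Augmenting path L3→R5 (+1); matched 3.
No augmenting path remains; maximum matching = 3.
König certificate: {L1, R1, R5} is a vertex cover of size 3 (every listed pair touches it), so no matching can be larger.

3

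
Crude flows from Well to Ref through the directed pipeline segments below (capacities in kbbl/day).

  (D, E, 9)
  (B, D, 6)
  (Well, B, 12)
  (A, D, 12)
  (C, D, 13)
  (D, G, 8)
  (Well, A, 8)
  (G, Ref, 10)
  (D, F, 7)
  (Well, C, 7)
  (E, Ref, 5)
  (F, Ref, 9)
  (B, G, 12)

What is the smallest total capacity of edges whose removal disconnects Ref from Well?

22

Augment Well→B→G→Ref: bottleneck 10, flow now 10.
Augment Well→A→D→E→Ref: bottleneck 5, flow now 15.
Augment Well→A→D→F→Ref: bottleneck 3, flow now 18.
Augment Well→B→D→F→Ref: bottleneck 2, flow now 20.
Augment Well→C→D→F→Ref: bottleneck 2, flow now 22.
No augmenting path remains; maximum flow = 22.
By max-flow min-cut, the minimum cut capacity equals the max flow.
In the residual graph, reachable from Well: {Well, A, B, C, D, E, G}.
Min-cut edges: D→F (7), E→Ref (5), G→Ref (10); capacity 7 + 5 + 10 = 22.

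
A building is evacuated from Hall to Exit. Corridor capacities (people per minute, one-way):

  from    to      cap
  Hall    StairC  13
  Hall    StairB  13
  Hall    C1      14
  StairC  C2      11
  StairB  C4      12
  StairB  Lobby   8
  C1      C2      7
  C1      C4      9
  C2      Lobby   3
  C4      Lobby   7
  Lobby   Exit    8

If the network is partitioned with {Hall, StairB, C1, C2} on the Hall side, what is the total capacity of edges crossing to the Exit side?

Edges leaving {Hall, StairB, C1, C2}: Hall→StairC (13), StairB→C4 (12), StairB→Lobby (8), C1→C4 (9), C2→Lobby (3).
Cut capacity = 13 + 12 + 8 + 9 + 3 = 45.

45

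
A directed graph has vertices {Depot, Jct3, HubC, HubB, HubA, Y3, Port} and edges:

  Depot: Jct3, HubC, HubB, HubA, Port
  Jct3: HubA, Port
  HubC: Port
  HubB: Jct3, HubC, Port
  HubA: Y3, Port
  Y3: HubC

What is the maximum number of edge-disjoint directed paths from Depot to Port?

5

Assign every edge capacity 1; by Menger, the answer equals the max flow.
Path Depot→Port (+1); total 1.
Path Depot→Jct3→Port (+1); total 2.
Path Depot→HubC→Port (+1); total 3.
Path Depot→HubB→Port (+1); total 4.
Path Depot→HubA→Port (+1); total 5.
No residual Depot→Port path; max flow = 5.
Certifying cut of size 5: {Depot→HubA, Depot→HubB, Depot→HubC, Depot→Jct3, Depot→Port}.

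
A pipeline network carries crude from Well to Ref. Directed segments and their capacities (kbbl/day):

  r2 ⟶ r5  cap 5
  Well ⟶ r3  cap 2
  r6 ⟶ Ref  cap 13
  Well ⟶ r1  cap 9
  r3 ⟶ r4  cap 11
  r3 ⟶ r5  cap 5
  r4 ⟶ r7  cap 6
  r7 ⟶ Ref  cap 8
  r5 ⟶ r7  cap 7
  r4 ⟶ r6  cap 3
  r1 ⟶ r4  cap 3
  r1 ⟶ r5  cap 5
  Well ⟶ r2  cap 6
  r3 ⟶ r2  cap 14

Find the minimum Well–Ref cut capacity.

11

Augment Well→r1→r4→r6→Ref: bottleneck 3, flow now 3.
Augment Well→r1→r5→r7→Ref: bottleneck 5, flow now 8.
Augment Well→r2→r5→r7→Ref: bottleneck 2, flow now 10.
Augment Well→r3→r4→r7→Ref: bottleneck 1, flow now 11.
No augmenting path remains; maximum flow = 11.
By max-flow min-cut, the minimum cut capacity equals the max flow.
In the residual graph, reachable from Well: {Well, r1, r2, r3, r4, r5, r7}.
Min-cut edges: r4→r6 (3), r7→Ref (8); capacity 3 + 8 = 11.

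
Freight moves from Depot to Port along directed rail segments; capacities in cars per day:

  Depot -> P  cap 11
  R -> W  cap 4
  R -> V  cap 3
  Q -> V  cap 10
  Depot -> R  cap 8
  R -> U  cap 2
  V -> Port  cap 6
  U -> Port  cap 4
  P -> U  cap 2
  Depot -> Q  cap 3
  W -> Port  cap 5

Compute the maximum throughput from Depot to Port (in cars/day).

Augment Depot→P→U→Port: bottleneck 2, flow now 2.
Augment Depot→Q→V→Port: bottleneck 3, flow now 5.
Augment Depot→R→U→Port: bottleneck 2, flow now 7.
Augment Depot→R→V→Port: bottleneck 3, flow now 10.
Augment Depot→R→W→Port: bottleneck 3, flow now 13.
No augmenting path remains; maximum flow = 13.
In the residual graph, reachable from Depot: {Depot, P}.
Min-cut edges: Depot→Q (3), Depot→R (8), P→U (2); capacity 3 + 8 + 2 = 13.
This cut is saturated, so no flow can exceed 13.

13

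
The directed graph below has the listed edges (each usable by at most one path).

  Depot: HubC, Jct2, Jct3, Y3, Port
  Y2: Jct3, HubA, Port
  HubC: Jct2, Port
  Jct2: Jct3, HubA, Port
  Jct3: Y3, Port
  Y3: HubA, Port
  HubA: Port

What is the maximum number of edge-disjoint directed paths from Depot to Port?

Assign every edge capacity 1; by Menger, the answer equals the max flow.
Path Depot→Port (+1); total 1.
Path Depot→HubC→Port (+1); total 2.
Path Depot→Jct2→Port (+1); total 3.
Path Depot→Jct3→Port (+1); total 4.
Path Depot→Y3→Port (+1); total 5.
No residual Depot→Port path; max flow = 5.
Certifying cut of size 5: {Depot→HubC, Depot→Jct2, Depot→Jct3, Depot→Port, Depot→Y3}.

5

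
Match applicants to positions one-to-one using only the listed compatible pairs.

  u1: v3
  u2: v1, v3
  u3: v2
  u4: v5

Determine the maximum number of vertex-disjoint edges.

4

Unit-capacity flow: source→left, listed edges, right→sink; max matching = max flow.
Augmenting path u1→v3 (+1); matched 1.
Augmenting path u2→v1 (+1); matched 2.
Augmenting path u3→v2 (+1); matched 3.
Augmenting path u4→v5 (+1); matched 4.
No augmenting path remains; maximum matching = 4.
König certificate: {u1, u2, u3, u4} is a vertex cover of size 4 (every listed pair touches it), so no matching can be larger.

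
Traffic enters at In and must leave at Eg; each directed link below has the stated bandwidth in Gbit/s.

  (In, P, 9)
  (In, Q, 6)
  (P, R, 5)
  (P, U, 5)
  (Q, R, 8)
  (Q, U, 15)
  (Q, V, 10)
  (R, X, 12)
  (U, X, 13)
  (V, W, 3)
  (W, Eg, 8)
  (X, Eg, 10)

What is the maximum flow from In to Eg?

Augment In→P→R→X→Eg: bottleneck 5, flow now 5.
Augment In→P→U→X→Eg: bottleneck 4, flow now 9.
Augment In→Q→R→X→Eg: bottleneck 1, flow now 10.
Augment In→Q→V→W→Eg: bottleneck 3, flow now 13.
No augmenting path remains; maximum flow = 13.
In the residual graph, reachable from In: {In, P, Q, R, U, V, X}.
Min-cut edges: V→W (3), X→Eg (10); capacity 3 + 10 = 13.
This cut is saturated, so no flow can exceed 13.

13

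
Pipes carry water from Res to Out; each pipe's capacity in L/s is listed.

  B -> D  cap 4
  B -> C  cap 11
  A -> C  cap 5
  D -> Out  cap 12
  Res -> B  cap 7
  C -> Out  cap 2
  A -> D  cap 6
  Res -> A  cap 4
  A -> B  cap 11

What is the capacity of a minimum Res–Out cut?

10

Augment Res→A→C→Out: bottleneck 2, flow now 2.
Augment Res→A→D→Out: bottleneck 2, flow now 4.
Augment Res→B→D→Out: bottleneck 4, flow now 8.
Augment Res→B→C→A→D→Out: bottleneck 2, flow now 10. (uses reverse residual edge)
No augmenting path remains; maximum flow = 10.
By max-flow min-cut, the minimum cut capacity equals the max flow.
In the residual graph, reachable from Res: {Res, B, C}.
Min-cut edges: Res→A (4), B→D (4), C→Out (2); capacity 4 + 4 + 2 = 10.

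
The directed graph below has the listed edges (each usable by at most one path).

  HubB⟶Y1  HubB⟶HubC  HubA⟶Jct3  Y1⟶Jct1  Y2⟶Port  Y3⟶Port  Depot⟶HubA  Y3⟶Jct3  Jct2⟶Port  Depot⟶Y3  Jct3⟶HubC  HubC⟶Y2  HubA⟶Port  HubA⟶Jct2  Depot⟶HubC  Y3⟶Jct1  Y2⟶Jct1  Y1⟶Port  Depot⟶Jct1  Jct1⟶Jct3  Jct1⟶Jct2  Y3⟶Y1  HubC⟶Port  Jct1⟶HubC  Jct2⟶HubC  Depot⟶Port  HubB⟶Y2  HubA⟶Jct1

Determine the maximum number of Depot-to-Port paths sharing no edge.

Assign every edge capacity 1; by Menger, the answer equals the max flow.
Path Depot→Port (+1); total 1.
Path Depot→Y3→Port (+1); total 2.
Path Depot→HubA→Port (+1); total 3.
Path Depot→HubC→Port (+1); total 4.
Path Depot→Jct1→Jct2→Port (+1); total 5.
No residual Depot→Port path; max flow = 5.
Certifying cut of size 5: {Depot→HubA, Depot→HubC, Depot→Jct1, Depot→Port, Depot→Y3}.

5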